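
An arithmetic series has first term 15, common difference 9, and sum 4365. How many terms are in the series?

Using S = n/2 × [2a + (n-1)d]
4365 = n/2 × [2(15) + (n-1)(9)]
4365 = n/2 × [30 + 9n - 9]
8730 = n × [21 + 9n]
9n² + (21)n - 8730 = 0
Discriminant: Δ = (21)² - 4(9)(-8730) = 441 + 314280 = 314721
√Δ = 561
n = [-(21) + √Δ] / (2·9) = (-21 + 561) / 18 = 540 / 18 = 30
(The negative root is discarded since n must be a positive integer.)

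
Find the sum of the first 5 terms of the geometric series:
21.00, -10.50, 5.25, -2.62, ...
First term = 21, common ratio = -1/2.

Sₙ = a(1 - rⁿ) / (1 - r)
S_5 = 21(1 - (-1/2)^5) / (1 - (-1/2))
S_5 = 21(1 - (-1/32)) / (3/2)
S_5 = 231/16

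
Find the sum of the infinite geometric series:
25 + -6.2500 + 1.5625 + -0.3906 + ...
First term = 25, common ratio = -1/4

For |r| < 1, S = a / (1 - r)
S = 25 / (1 - (-1/4))
S = 25 / (5/4)
S = 20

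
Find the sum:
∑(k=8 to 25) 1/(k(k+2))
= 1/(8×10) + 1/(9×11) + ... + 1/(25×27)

Partial fractions: 1/(k(k+2)) = (1/2)[1/k - 1/(k+2)]
Telescoping leaves the first two and last two terms:
= (1/2)[1/8 + 1/9 - 1/26 - 1/27]
= 451/5616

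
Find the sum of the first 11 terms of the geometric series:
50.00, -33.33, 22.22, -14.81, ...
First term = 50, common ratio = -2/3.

Sₙ = a(1 - rⁿ) / (1 - r)
S_11 = 50(1 - (-2/3)^11) / (1 - (-2/3))
S_11 = 50(1 - (-2048/177147)) / (5/3)
S_11 = 1791950/59049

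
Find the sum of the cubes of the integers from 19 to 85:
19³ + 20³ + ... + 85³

Use ∑_{k=1}^{n} k³ = [n(n+1)/2]², then subtract the first 18 terms.
∑_{k=1}^{85} k³ = [85×86/2]² = 3655² = 13359025
∑_{k=1}^{18} k³ = [18×19/2]² = 171² = 29241
∑_{k=19}^{85} k³ = 13359025 - 29241 = 13329784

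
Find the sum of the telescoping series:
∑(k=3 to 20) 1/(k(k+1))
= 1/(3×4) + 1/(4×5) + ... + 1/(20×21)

Partial fractions: 1/(k(k+1)) = 1/k - 1/(k+1)
The series telescopes:
= (1/3 - 1/4) + (1/4 - 1/5) + ... + (1/20 - 1/21)
= 1/3 - 1/21
= 2/7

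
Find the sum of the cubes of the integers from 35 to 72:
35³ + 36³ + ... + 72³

Use ∑_{k=1}^{n} k³ = [n(n+1)/2]², then subtract the first 34 terms.
∑_{k=1}^{72} k³ = [72×73/2]² = 2628² = 6906384
∑_{k=1}^{34} k³ = [34×35/2]² = 595² = 354025
∑_{k=35}^{72} k³ = 6906384 - 354025 = 6552359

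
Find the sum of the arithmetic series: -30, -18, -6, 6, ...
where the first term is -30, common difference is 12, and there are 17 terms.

Sₙ = n/2 × (first + last)
Last term = a + (n-1)d = -30 + (17-1)×12 = 162
S_17 = 17/2 × (-30 + 162)
S_17 = 17/2 × 132 = 1122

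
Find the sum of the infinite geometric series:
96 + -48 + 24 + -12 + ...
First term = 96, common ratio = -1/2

For |r| < 1, S = a / (1 - r)
S = 96 / (1 - (-1/2))
S = 96 / (3/2)
S = 64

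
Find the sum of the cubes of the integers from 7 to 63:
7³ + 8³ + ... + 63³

Use ∑_{k=1}^{n} k³ = [n(n+1)/2]², then subtract the first 6 terms.
∑_{k=1}^{63} k³ = [63×64/2]² = 2016² = 4064256
∑_{k=1}^{6} k³ = [6×7/2]² = 21² = 441
∑_{k=7}^{63} k³ = 4064256 - 441 = 4063815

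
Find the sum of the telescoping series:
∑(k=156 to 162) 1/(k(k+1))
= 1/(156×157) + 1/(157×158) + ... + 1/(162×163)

Partial fractions: 1/(k(k+1)) = 1/k - 1/(k+1)
The series telescopes:
= (1/156 - 1/157) + (1/157 - 1/158) + ... + (1/162 - 1/163)
= 1/156 - 1/163
= 7/25428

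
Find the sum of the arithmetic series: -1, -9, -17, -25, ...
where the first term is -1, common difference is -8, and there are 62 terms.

Sₙ = n/2 × (first + last)
Last term = a + (n-1)d = -1 + (62-1)×(-8) = -489
S_62 = 62/2 × (-1 + (-489))
S_62 = 62/2 × (-490) = -15190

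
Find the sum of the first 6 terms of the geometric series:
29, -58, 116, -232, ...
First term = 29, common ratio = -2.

Sₙ = a(1 - rⁿ) / (1 - r)
S_6 = 29(1 - (-2)^6) / (1 - (-2))
S_6 = 29(1 - 64) / (3)
S_6 = -609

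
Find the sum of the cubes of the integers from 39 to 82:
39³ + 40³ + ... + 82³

Use ∑_{k=1}^{n} k³ = [n(n+1)/2]², then subtract the first 38 terms.
∑_{k=1}^{82} k³ = [82×83/2]² = 3403² = 11580409
∑_{k=1}^{38} k³ = [38×39/2]² = 741² = 549081
∑_{k=39}^{82} k³ = 11580409 - 549081 = 11031328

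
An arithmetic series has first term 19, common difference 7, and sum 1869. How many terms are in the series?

Using S = n/2 × [2a + (n-1)d]
1869 = n/2 × [2(19) + (n-1)(7)]
1869 = n/2 × [38 + 7n - 7]
3738 = n × [31 + 7n]
7n² + (31)n - 3738 = 0
Discriminant: Δ = (31)² - 4(7)(-3738) = 961 + 104664 = 105625
√Δ = 325
n = [-(31) + √Δ] / (2·7) = (-31 + 325) / 14 = 294 / 14 = 21
(The negative root is discarded since n must be a positive integer.)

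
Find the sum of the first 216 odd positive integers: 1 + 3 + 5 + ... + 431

Sum of first n odd numbers = n²
= 216²
= 46656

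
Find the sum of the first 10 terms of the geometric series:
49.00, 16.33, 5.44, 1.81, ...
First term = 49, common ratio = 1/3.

Sₙ = a(1 - rⁿ) / (1 - r)
S_10 = 49(1 - (1/3)^10) / (1 - (1/3))
S_10 = 49(1 - (1/59049)) / (2/3)
S_10 = 1446676/19683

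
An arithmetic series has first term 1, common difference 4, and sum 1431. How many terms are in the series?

Using S = n/2 × [2a + (n-1)d]
1431 = n/2 × [2(1) + (n-1)(4)]
1431 = n/2 × [2 + 4n - 4]
2862 = n × [-2 + 4n]
4n² + (-2)n - 2862 = 0
Discriminant: Δ = (-2)² - 4(4)(-2862) = 4 + 45792 = 45796
√Δ = 214
n = [-(-2) + √Δ] / (2·4) = (2 + 214) / 8 = 216 / 8 = 27
(The negative root is discarded since n must be a positive integer.)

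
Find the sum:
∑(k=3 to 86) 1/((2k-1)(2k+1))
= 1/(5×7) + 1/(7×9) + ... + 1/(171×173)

Partial fractions: 1/((2k-1)(2k+1)) = (1/2)[1/(2k-1) - 1/(2k+1)]
The series telescopes:
= (1/2)[1/5 - 1/173]
= 84/865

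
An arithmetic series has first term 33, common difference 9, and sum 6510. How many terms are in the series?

Using S = n/2 × [2a + (n-1)d]
6510 = n/2 × [2(33) + (n-1)(9)]
6510 = n/2 × [66 + 9n - 9]
13020 = n × [57 + 9n]
9n² + (57)n - 13020 = 0
Discriminant: Δ = (57)² - 4(9)(-13020) = 3249 + 468720 = 471969
√Δ = 687
n = [-(57) + √Δ] / (2·9) = (-57 + 687) / 18 = 630 / 18 = 35
(The negative root is discarded since n must be a positive integer.)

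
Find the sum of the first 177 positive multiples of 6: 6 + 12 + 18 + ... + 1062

Factor out 6: = 6(1 + 2 + ... + 177) = 6 × n(n+1)/2
= 6 × 177×178/2
= 6 × 15753
= 94518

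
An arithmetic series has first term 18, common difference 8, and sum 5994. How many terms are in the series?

Using S = n/2 × [2a + (n-1)d]
5994 = n/2 × [2(18) + (n-1)(8)]
5994 = n/2 × [36 + 8n - 8]
11988 = n × [28 + 8n]
8n² + (28)n - 11988 = 0
Discriminant: Δ = (28)² - 4(8)(-11988) = 784 + 383616 = 384400
√Δ = 620
n = [-(28) + √Δ] / (2·8) = (-28 + 620) / 16 = 592 / 16 = 37
(The negative root is discarded since n must be a positive integer.)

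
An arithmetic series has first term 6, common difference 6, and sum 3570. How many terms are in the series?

Using S = n/2 × [2a + (n-1)d]
3570 = n/2 × [2(6) + (n-1)(6)]
3570 = n/2 × [12 + 6n - 6]
7140 = n × [6 + 6n]
6n² + (6)n - 7140 = 0
Discriminant: Δ = (6)² - 4(6)(-7140) = 36 + 171360 = 171396
√Δ = 414
n = [-(6) + √Δ] / (2·6) = (-6 + 414) / 12 = 408 / 12 = 34
(The negative root is discarded since n must be a positive integer.)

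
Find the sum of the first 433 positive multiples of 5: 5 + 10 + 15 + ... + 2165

Factor out 5: = 5(1 + 2 + ... + 433) = 5 × n(n+1)/2
= 5 × 433×434/2
= 5 × 93961
= 469805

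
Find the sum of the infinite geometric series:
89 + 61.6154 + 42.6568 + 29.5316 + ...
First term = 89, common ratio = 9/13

For |r| < 1, S = a / (1 - r)
S = 89 / (1 - (9/13))
S = 89 / (4/13)
S = 1157/4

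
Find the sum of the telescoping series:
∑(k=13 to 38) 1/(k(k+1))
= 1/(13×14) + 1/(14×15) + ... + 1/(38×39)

Partial fractions: 1/(k(k+1)) = 1/k - 1/(k+1)
The series telescopes:
= (1/13 - 1/14) + (1/14 - 1/15) + ... + (1/38 - 1/39)
= 1/13 - 1/39
= 2/39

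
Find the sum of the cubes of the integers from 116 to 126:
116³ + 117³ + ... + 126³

Use ∑_{k=1}^{n} k³ = [n(n+1)/2]², then subtract the first 115 terms.
∑_{k=1}^{126} k³ = [126×127/2]² = 8001² = 64016001
∑_{k=1}^{115} k³ = [115×116/2]² = 6670² = 44488900
∑_{k=116}^{126} k³ = 64016001 - 44488900 = 19527101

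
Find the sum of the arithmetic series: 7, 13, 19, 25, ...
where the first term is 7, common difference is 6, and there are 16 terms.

Sₙ = n/2 × (first + last)
Last term = a + (n-1)d = 7 + (16-1)×6 = 97
S_16 = 16/2 × (7 + 97)
S_16 = 16/2 × 104 = 832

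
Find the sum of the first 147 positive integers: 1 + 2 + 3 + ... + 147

Formula: ∑k = n(n+1)/2
= 147×148/2
= 21756/2
= 10878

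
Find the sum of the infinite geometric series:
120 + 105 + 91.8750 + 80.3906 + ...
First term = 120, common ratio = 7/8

For |r| < 1, S = a / (1 - r)
S = 120 / (1 - (7/8))
S = 120 / (1/8)
S = 960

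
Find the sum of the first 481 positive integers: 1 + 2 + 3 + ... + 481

Formula: ∑k = n(n+1)/2
= 481×482/2
= 231842/2
= 115921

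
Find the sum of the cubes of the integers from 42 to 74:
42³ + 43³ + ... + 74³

Use ∑_{k=1}^{n} k³ = [n(n+1)/2]², then subtract the first 41 terms.
∑_{k=1}^{74} k³ = [74×75/2]² = 2775² = 7700625
∑_{k=1}^{41} k³ = [41×42/2]² = 861² = 741321
∑_{k=42}^{74} k³ = 7700625 - 741321 = 6959304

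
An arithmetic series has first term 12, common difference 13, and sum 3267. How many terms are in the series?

Using S = n/2 × [2a + (n-1)d]
3267 = n/2 × [2(12) + (n-1)(13)]
3267 = n/2 × [24 + 13n - 13]
6534 = n × [11 + 13n]
13n² + (11)n - 6534 = 0
Discriminant: Δ = (11)² - 4(13)(-6534) = 121 + 339768 = 339889
√Δ = 583
n = [-(11) + √Δ] / (2·13) = (-11 + 583) / 26 = 572 / 26 = 22
(The negative root is discarded since n must be a positive integer.)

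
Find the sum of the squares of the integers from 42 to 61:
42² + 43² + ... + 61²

Use ∑_{k=1}^{n} k² = n(n+1)(2n+1)/6, then subtract the first 41 terms.
∑_{k=1}^{61} k² = 61×62×123/6 = 77531
∑_{k=1}^{41} k² = 41×42×83/6 = 23821
∑_{k=42}^{61} k² = 77531 - 23821 = 53710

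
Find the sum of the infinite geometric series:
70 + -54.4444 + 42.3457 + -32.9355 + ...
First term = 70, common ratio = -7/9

For |r| < 1, S = a / (1 - r)
S = 70 / (1 - (-7/9))
S = 70 / (16/9)
S = 315/8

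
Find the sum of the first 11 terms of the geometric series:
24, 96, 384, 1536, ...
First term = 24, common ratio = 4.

Sₙ = a(1 - rⁿ) / (1 - r)
S_11 = 24(1 - 4^11) / (1 - 4)
S_11 = 24(1 - 4194304) / (-3)
S_11 = 33554424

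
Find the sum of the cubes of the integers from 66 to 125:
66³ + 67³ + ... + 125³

Use ∑_{k=1}^{n} k³ = [n(n+1)/2]², then subtract the first 65 terms.
∑_{k=1}^{125} k³ = [125×126/2]² = 7875² = 62015625
∑_{k=1}^{65} k³ = [65×66/2]² = 2145² = 4601025
∑_{k=66}^{125} k³ = 62015625 - 4601025 = 57414600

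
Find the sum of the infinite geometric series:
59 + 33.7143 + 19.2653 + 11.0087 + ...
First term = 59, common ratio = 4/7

For |r| < 1, S = a / (1 - r)
S = 59 / (1 - (4/7))
S = 59 / (3/7)
S = 413/3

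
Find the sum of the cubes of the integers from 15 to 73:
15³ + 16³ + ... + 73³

Use ∑_{k=1}^{n} k³ = [n(n+1)/2]², then subtract the first 14 terms.
∑_{k=1}^{73} k³ = [73×74/2]² = 2701² = 7295401
∑_{k=1}^{14} k³ = [14×15/2]² = 105² = 11025
∑_{k=15}^{73} k³ = 7295401 - 11025 = 7284376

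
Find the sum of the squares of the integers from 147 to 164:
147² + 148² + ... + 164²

Use ∑_{k=1}^{n} k² = n(n+1)(2n+1)/6, then subtract the first 146 terms.
∑_{k=1}^{164} k² = 164×165×329/6 = 1483790
∑_{k=1}^{146} k² = 146×147×293/6 = 1048061
∑_{k=147}^{164} k² = 1483790 - 1048061 = 435729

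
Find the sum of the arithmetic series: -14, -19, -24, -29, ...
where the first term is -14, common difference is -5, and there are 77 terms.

Sₙ = n/2 × (first + last)
Last term = a + (n-1)d = -14 + (77-1)×(-5) = -394
S_77 = 77/2 × (-14 + (-394))
S_77 = 77/2 × (-408) = -15708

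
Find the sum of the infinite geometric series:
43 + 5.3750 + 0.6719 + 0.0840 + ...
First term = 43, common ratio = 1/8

For |r| < 1, S = a / (1 - r)
S = 43 / (1 - (1/8))
S = 43 / (7/8)
S = 344/7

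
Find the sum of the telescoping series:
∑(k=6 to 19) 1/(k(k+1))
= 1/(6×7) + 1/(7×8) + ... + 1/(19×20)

Partial fractions: 1/(k(k+1)) = 1/k - 1/(k+1)
The series telescopes:
= (1/6 - 1/7) + (1/7 - 1/8) + ... + (1/19 - 1/20)
= 1/6 - 1/20
= 7/60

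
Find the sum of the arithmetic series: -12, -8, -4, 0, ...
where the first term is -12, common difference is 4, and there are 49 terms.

Sₙ = n/2 × (first + last)
Last term = a + (n-1)d = -12 + (49-1)×4 = 180
S_49 = 49/2 × (-12 + 180)
S_49 = 49/2 × 168 = 4116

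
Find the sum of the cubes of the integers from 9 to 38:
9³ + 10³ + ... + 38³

Use ∑_{k=1}^{n} k³ = [n(n+1)/2]², then subtract the first 8 terms.
∑_{k=1}^{38} k³ = [38×39/2]² = 741² = 549081
∑_{k=1}^{8} k³ = [8×9/2]² = 36² = 1296
∑_{k=9}^{38} k³ = 549081 - 1296 = 547785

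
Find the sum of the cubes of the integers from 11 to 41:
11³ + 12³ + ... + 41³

Use ∑_{k=1}^{n} k³ = [n(n+1)/2]², then subtract the first 10 terms.
∑_{k=1}^{41} k³ = [41×42/2]² = 861² = 741321
∑_{k=1}^{10} k³ = [10×11/2]² = 55² = 3025
∑_{k=11}^{41} k³ = 741321 - 3025 = 738296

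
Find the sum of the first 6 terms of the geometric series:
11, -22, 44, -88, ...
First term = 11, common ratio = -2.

Sₙ = a(1 - rⁿ) / (1 - r)
S_6 = 11(1 - (-2)^6) / (1 - (-2))
S_6 = 11(1 - 64) / (3)
S_6 = -231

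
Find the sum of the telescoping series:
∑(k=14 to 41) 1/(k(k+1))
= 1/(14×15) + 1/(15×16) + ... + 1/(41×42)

Partial fractions: 1/(k(k+1)) = 1/k - 1/(k+1)
The series telescopes:
= (1/14 - 1/15) + (1/15 - 1/16) + ... + (1/41 - 1/42)
= 1/14 - 1/42
= 1/21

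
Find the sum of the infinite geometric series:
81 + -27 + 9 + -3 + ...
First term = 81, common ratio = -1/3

For |r| < 1, S = a / (1 - r)
S = 81 / (1 - (-1/3))
S = 81 / (4/3)
S = 243/4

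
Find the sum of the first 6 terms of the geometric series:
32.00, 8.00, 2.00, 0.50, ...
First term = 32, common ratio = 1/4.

Sₙ = a(1 - rⁿ) / (1 - r)
S_6 = 32(1 - (1/4)^6) / (1 - (1/4))
S_6 = 32(1 - (1/4096)) / (3/4)
S_6 = 1365/32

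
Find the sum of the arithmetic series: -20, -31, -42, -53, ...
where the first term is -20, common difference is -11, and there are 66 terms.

Sₙ = n/2 × (first + last)
Last term = a + (n-1)d = -20 + (66-1)×(-11) = -735
S_66 = 66/2 × (-20 + (-735))
S_66 = 66/2 × (-755) = -24915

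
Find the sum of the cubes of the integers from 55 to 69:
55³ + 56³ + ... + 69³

Use ∑_{k=1}^{n} k³ = [n(n+1)/2]², then subtract the first 54 terms.
∑_{k=1}^{69} k³ = [69×70/2]² = 2415² = 5832225
∑_{k=1}^{54} k³ = [54×55/2]² = 1485² = 2205225
∑_{k=55}^{69} k³ = 5832225 - 2205225 = 3627000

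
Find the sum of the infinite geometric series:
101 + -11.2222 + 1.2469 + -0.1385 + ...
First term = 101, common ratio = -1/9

For |r| < 1, S = a / (1 - r)
S = 101 / (1 - (-1/9))
S = 101 / (10/9)
S = 909/10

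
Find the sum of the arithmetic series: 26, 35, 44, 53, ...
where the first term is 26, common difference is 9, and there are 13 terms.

Sₙ = n/2 × (first + last)
Last term = a + (n-1)d = 26 + (13-1)×9 = 134
S_13 = 13/2 × (26 + 134)
S_13 = 13/2 × 160 = 1040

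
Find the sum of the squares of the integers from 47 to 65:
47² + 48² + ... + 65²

Use ∑_{k=1}^{n} k² = n(n+1)(2n+1)/6, then subtract the first 46 terms.
∑_{k=1}^{65} k² = 65×66×131/6 = 93665
∑_{k=1}^{46} k² = 46×47×93/6 = 33511
∑_{k=47}^{65} k² = 93665 - 33511 = 60154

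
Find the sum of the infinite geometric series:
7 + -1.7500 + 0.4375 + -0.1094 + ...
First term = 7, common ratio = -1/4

For |r| < 1, S = a / (1 - r)
S = 7 / (1 - (-1/4))
S = 7 / (5/4)
S = 28/5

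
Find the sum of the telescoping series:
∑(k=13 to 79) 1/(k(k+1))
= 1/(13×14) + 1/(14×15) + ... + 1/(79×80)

Partial fractions: 1/(k(k+1)) = 1/k - 1/(k+1)
The series telescopes:
= (1/13 - 1/14) + (1/14 - 1/15) + ... + (1/79 - 1/80)
= 1/13 - 1/80
= 67/1040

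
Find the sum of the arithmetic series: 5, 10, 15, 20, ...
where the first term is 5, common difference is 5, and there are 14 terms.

Sₙ = n/2 × (first + last)
Last term = a + (n-1)d = 5 + (14-1)×5 = 70
S_14 = 14/2 × (5 + 70)
S_14 = 14/2 × 75 = 525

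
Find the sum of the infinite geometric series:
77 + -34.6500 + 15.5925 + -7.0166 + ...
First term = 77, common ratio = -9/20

For |r| < 1, S = a / (1 - r)
S = 77 / (1 - (-9/20))
S = 77 / (29/20)
S = 1540/29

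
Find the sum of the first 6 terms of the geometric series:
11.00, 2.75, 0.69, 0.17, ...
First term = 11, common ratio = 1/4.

Sₙ = a(1 - rⁿ) / (1 - r)
S_6 = 11(1 - (1/4)^6) / (1 - (1/4))
S_6 = 11(1 - (1/4096)) / (3/4)
S_6 = 15015/1024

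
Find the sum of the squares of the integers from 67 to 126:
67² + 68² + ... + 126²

Use ∑_{k=1}^{n} k² = n(n+1)(2n+1)/6, then subtract the first 66 terms.
∑_{k=1}^{126} k² = 126×127×253/6 = 674751
∑_{k=1}^{66} k² = 66×67×133/6 = 98021
∑_{k=67}^{126} k² = 674751 - 98021 = 576730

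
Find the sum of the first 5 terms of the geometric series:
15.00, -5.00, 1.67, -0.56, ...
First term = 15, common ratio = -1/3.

Sₙ = a(1 - rⁿ) / (1 - r)
S_5 = 15(1 - (-1/3)^5) / (1 - (-1/3))
S_5 = 15(1 - (-1/243)) / (4/3)
S_5 = 305/27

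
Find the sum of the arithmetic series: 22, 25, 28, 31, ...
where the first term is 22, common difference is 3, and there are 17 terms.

Sₙ = n/2 × (first + last)
Last term = a + (n-1)d = 22 + (17-1)×3 = 70
S_17 = 17/2 × (22 + 70)
S_17 = 17/2 × 92 = 782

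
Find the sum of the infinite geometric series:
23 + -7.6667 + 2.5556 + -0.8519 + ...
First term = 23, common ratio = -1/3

For |r| < 1, S = a / (1 - r)
S = 23 / (1 - (-1/3))
S = 23 / (4/3)
S = 69/4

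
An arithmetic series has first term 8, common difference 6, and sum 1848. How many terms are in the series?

Using S = n/2 × [2a + (n-1)d]
1848 = n/2 × [2(8) + (n-1)(6)]
1848 = n/2 × [16 + 6n - 6]
3696 = n × [10 + 6n]
6n² + (10)n - 3696 = 0
Discriminant: Δ = (10)² - 4(6)(-3696) = 100 + 88704 = 88804
√Δ = 298
n = [-(10) + √Δ] / (2·6) = (-10 + 298) / 12 = 288 / 12 = 24
(The negative root is discarded since n must be a positive integer.)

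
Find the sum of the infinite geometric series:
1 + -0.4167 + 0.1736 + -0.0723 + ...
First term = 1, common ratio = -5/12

For |r| < 1, S = a / (1 - r)
S = 1 / (1 - (-5/12))
S = 1 / (17/12)
S = 12/17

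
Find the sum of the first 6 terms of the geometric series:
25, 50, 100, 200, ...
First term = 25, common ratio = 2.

Sₙ = a(1 - rⁿ) / (1 - r)
S_6 = 25(1 - 2^6) / (1 - 2)
S_6 = 25(1 - 64) / (-1)
S_6 = 1575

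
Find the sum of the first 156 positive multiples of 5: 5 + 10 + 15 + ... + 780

Factor out 5: = 5(1 + 2 + ... + 156) = 5 × n(n+1)/2
= 5 × 156×157/2
= 5 × 12246
= 61230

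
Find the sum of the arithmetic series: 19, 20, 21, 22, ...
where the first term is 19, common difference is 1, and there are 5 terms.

Sₙ = n/2 × (first + last)
Last term = a + (n-1)d = 19 + (5-1)×1 = 23
S_5 = 5/2 × (19 + 23)
S_5 = 5/2 × 42 = 105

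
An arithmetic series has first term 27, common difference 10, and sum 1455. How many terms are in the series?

Using S = n/2 × [2a + (n-1)d]
1455 = n/2 × [2(27) + (n-1)(10)]
1455 = n/2 × [54 + 10n - 10]
2910 = n × [44 + 10n]
10n² + (44)n - 2910 = 0
Discriminant: Δ = (44)² - 4(10)(-2910) = 1936 + 116400 = 118336
√Δ = 344
n = [-(44) + √Δ] / (2·10) = (-44 + 344) / 20 = 300 / 20 = 15
(The negative root is discarded since n must be a positive integer.)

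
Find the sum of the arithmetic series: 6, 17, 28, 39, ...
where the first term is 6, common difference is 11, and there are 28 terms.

Sₙ = n/2 × (first + last)
Last term = a + (n-1)d = 6 + (28-1)×11 = 303
S_28 = 28/2 × (6 + 303)
S_28 = 28/2 × 309 = 4326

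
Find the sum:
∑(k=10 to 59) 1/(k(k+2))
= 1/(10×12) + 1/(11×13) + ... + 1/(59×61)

Partial fractions: 1/(k(k+2)) = (1/2)[1/k - 1/(k+2)]
Telescoping leaves the first two and last two terms:
= (1/2)[1/10 + 1/11 - 1/60 - 1/61]
= 1271/16104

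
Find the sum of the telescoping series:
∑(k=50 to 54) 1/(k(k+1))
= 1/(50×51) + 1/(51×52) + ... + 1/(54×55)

Partial fractions: 1/(k(k+1)) = 1/k - 1/(k+1)
The series telescopes:
= (1/50 - 1/51) + (1/51 - 1/52) + ... + (1/54 - 1/55)
= 1/50 - 1/55
= 1/550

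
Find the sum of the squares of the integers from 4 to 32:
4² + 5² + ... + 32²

Use ∑_{k=1}^{n} k² = n(n+1)(2n+1)/6, then subtract the first 3 terms.
∑_{k=1}^{32} k² = 32×33×65/6 = 11440
∑_{k=1}^{3} k² = 3×4×7/6 = 14
∑_{k=4}^{32} k² = 11440 - 14 = 11426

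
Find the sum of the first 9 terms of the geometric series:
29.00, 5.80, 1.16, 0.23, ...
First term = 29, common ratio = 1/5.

Sₙ = a(1 - rⁿ) / (1 - r)
S_9 = 29(1 - (1/5)^9) / (1 - (1/5))
S_9 = 29(1 - (1/1953125)) / (4/5)
S_9 = 14160149/390625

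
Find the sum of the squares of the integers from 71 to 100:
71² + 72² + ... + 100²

Use ∑_{k=1}^{n} k² = n(n+1)(2n+1)/6, then subtract the first 70 terms.
∑_{k=1}^{100} k² = 100×101×201/6 = 338350
∑_{k=1}^{70} k² = 70×71×141/6 = 116795
∑_{k=71}^{100} k² = 338350 - 116795 = 221555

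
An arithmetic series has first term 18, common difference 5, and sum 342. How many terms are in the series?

Using S = n/2 × [2a + (n-1)d]
342 = n/2 × [2(18) + (n-1)(5)]
342 = n/2 × [36 + 5n - 5]
684 = n × [31 + 5n]
5n² + (31)n - 684 = 0
Discriminant: Δ = (31)² - 4(5)(-684) = 961 + 13680 = 14641
√Δ = 121
n = [-(31) + √Δ] / (2·5) = (-31 + 121) / 10 = 90 / 10 = 9
(The negative root is discarded since n must be a positive integer.)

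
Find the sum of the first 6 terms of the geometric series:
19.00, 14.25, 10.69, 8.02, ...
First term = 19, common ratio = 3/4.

Sₙ = a(1 - rⁿ) / (1 - r)
S_6 = 19(1 - (3/4)^6) / (1 - (3/4))
S_6 = 19(1 - (729/4096)) / (1/4)
S_6 = 63973/1024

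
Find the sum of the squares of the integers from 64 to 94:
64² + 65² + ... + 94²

Use ∑_{k=1}^{n} k² = n(n+1)(2n+1)/6, then subtract the first 63 terms.
∑_{k=1}^{94} k² = 94×95×189/6 = 281295
∑_{k=1}^{63} k² = 63×64×127/6 = 85344
∑_{k=64}^{94} k² = 281295 - 85344 = 195951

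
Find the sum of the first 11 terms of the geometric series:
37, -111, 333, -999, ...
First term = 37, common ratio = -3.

Sₙ = a(1 - rⁿ) / (1 - r)
S_11 = 37(1 - (-3)^11) / (1 - (-3))
S_11 = 37(1 - (-177147)) / (4)
S_11 = 1638619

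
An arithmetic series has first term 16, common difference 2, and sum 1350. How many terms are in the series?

Using S = n/2 × [2a + (n-1)d]
1350 = n/2 × [2(16) + (n-1)(2)]
1350 = n/2 × [32 + 2n - 2]
2700 = n × [30 + 2n]
2n² + (30)n - 2700 = 0
Discriminant: Δ = (30)² - 4(2)(-2700) = 900 + 21600 = 22500
√Δ = 150
n = [-(30) + √Δ] / (2·2) = (-30 + 150) / 4 = 120 / 4 = 30
(The negative root is discarded since n must be a positive integer.)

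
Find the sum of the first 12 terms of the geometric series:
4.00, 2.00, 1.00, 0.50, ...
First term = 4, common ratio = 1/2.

Sₙ = a(1 - rⁿ) / (1 - r)
S_12 = 4(1 - (1/2)^12) / (1 - (1/2))
S_12 = 4(1 - (1/4096)) / (1/2)
S_12 = 4095/512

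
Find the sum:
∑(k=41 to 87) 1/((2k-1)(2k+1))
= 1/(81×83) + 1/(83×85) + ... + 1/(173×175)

Partial fractions: 1/((2k-1)(2k+1)) = (1/2)[1/(2k-1) - 1/(2k+1)]
The series telescopes:
= (1/2)[1/81 - 1/175]
= 47/14175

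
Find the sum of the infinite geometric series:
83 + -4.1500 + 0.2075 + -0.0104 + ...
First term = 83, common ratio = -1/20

For |r| < 1, S = a / (1 - r)
S = 83 / (1 - (-1/20))
S = 83 / (21/20)
S = 1660/21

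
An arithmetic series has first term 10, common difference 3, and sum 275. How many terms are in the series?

Using S = n/2 × [2a + (n-1)d]
275 = n/2 × [2(10) + (n-1)(3)]
275 = n/2 × [20 + 3n - 3]
550 = n × [17 + 3n]
3n² + (17)n - 550 = 0
Discriminant: Δ = (17)² - 4(3)(-550) = 289 + 6600 = 6889
√Δ = 83
n = [-(17) + √Δ] / (2·3) = (-17 + 83) / 6 = 66 / 6 = 11
(The negative root is discarded since n must be a positive integer.)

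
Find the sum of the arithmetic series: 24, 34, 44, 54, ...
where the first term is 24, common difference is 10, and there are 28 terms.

Sₙ = n/2 × (first + last)
Last term = a + (n-1)d = 24 + (28-1)×10 = 294
S_28 = 28/2 × (24 + 294)
S_28 = 28/2 × 318 = 4452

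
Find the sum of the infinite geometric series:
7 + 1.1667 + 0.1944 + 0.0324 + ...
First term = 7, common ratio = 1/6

For |r| < 1, S = a / (1 - r)
S = 7 / (1 - (1/6))
S = 7 / (5/6)
S = 42/5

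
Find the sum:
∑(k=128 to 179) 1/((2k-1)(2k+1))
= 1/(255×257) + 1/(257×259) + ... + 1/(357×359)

Partial fractions: 1/((2k-1)(2k+1)) = (1/2)[1/(2k-1) - 1/(2k+1)]
The series telescopes:
= (1/2)[1/255 - 1/359]
= 52/91545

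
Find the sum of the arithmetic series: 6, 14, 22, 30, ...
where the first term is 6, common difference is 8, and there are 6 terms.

Sₙ = n/2 × (first + last)
Last term = a + (n-1)d = 6 + (6-1)×8 = 46
S_6 = 6/2 × (6 + 46)
S_6 = 6/2 × 52 = 156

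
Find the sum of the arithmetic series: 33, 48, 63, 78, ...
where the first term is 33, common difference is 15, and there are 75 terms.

Sₙ = n/2 × (first + last)
Last term = a + (n-1)d = 33 + (75-1)×15 = 1143
S_75 = 75/2 × (33 + 1143)
S_75 = 75/2 × 1176 = 44100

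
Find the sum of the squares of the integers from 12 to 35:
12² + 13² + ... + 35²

Use ∑_{k=1}^{n} k² = n(n+1)(2n+1)/6, then subtract the first 11 terms.
∑_{k=1}^{35} k² = 35×36×71/6 = 14910
∑_{k=1}^{11} k² = 11×12×23/6 = 506
∑_{k=12}^{35} k² = 14910 - 506 = 14404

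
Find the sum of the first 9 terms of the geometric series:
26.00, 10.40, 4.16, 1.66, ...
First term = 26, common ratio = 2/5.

Sₙ = a(1 - rⁿ) / (1 - r)
S_9 = 26(1 - (2/5)^9) / (1 - (2/5))
S_9 = 26(1 - (512/1953125)) / (3/5)
S_9 = 16922646/390625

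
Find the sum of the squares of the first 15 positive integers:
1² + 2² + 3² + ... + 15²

Formula: ∑k² = n(n+1)(2n+1)/6
= 15×16×31/6
= 7440/6
= 1240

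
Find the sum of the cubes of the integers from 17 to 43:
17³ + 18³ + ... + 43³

Use ∑_{k=1}^{n} k³ = [n(n+1)/2]², then subtract the first 16 terms.
∑_{k=1}^{43} k³ = [43×44/2]² = 946² = 894916
∑_{k=1}^{16} k³ = [16×17/2]² = 136² = 18496
∑_{k=17}^{43} k³ = 894916 - 18496 = 876420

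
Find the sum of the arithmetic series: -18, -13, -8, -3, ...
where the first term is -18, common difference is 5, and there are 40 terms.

Sₙ = n/2 × (first + last)
Last term = a + (n-1)d = -18 + (40-1)×5 = 177
S_40 = 40/2 × (-18 + 177)
S_40 = 40/2 × 159 = 3180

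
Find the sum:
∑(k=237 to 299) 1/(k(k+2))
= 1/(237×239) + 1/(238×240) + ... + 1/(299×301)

Partial fractions: 1/(k(k+2)) = (1/2)[1/k - 1/(k+2)]
Telescoping leaves the first two and last two terms:
= (1/2)[1/237 + 1/238 - 1/300 - 1/301]
= 71369/80848600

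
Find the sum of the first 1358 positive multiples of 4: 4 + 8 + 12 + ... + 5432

Factor out 4: = 4(1 + 2 + ... + 1358) = 4 × n(n+1)/2
= 4 × 1358×1359/2
= 4 × 922761
= 3691044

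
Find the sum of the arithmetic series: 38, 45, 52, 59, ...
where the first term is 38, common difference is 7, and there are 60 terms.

Sₙ = n/2 × (first + last)
Last term = a + (n-1)d = 38 + (60-1)×7 = 451
S_60 = 60/2 × (38 + 451)
S_60 = 60/2 × 489 = 14670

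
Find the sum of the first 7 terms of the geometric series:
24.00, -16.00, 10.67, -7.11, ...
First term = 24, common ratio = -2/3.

Sₙ = a(1 - rⁿ) / (1 - r)
S_7 = 24(1 - (-2/3)^7) / (1 - (-2/3))
S_7 = 24(1 - (-128/2187)) / (5/3)
S_7 = 3704/243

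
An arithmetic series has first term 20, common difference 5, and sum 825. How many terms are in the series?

Using S = n/2 × [2a + (n-1)d]
825 = n/2 × [2(20) + (n-1)(5)]
825 = n/2 × [40 + 5n - 5]
1650 = n × [35 + 5n]
5n² + (35)n - 1650 = 0
Discriminant: Δ = (35)² - 4(5)(-1650) = 1225 + 33000 = 34225
√Δ = 185
n = [-(35) + √Δ] / (2·5) = (-35 + 185) / 10 = 150 / 10 = 15
(The negative root is discarded since n must be a positive integer.)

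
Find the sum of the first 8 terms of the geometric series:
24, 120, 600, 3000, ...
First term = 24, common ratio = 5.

Sₙ = a(1 - rⁿ) / (1 - r)
S_8 = 24(1 - 5^8) / (1 - 5)
S_8 = 24(1 - 390625) / (-4)
S_8 = 2343744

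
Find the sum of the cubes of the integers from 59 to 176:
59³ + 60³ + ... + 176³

Use ∑_{k=1}^{n} k³ = [n(n+1)/2]², then subtract the first 58 terms.
∑_{k=1}^{176} k³ = [176×177/2]² = 15576² = 242611776
∑_{k=1}^{58} k³ = [58×59/2]² = 1711² = 2927521
∑_{k=59}^{176} k³ = 242611776 - 2927521 = 239684255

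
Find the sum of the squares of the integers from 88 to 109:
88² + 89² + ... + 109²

Use ∑_{k=1}^{n} k² = n(n+1)(2n+1)/6, then subtract the first 87 terms.
∑_{k=1}^{109} k² = 109×110×219/6 = 437635
∑_{k=1}^{87} k² = 87×88×175/6 = 223300
∑_{k=88}^{109} k² = 437635 - 223300 = 214335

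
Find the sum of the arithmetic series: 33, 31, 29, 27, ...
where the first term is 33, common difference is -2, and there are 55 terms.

Sₙ = n/2 × (first + last)
Last term = a + (n-1)d = 33 + (55-1)×(-2) = -75
S_55 = 55/2 × (33 + (-75))
S_55 = 55/2 × (-42) = -1155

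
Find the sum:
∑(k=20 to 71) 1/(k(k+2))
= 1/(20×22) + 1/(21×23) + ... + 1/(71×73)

Partial fractions: 1/(k(k+2)) = (1/2)[1/k - 1/(k+2)]
Telescoping leaves the first two and last two terms:
= (1/2)[1/20 + 1/21 - 1/72 - 1/73]
= 12883/367920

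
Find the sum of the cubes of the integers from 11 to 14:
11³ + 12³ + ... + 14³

Use ∑_{k=1}^{n} k³ = [n(n+1)/2]², then subtract the first 10 terms.
∑_{k=1}^{14} k³ = [14×15/2]² = 105² = 11025
∑_{k=1}^{10} k³ = [10×11/2]² = 55² = 3025
∑_{k=11}^{14} k³ = 11025 - 3025 = 8000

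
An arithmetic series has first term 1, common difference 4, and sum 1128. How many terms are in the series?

Using S = n/2 × [2a + (n-1)d]
1128 = n/2 × [2(1) + (n-1)(4)]
1128 = n/2 × [2 + 4n - 4]
2256 = n × [-2 + 4n]
4n² + (-2)n - 2256 = 0
Discriminant: Δ = (-2)² - 4(4)(-2256) = 4 + 36096 = 36100
√Δ = 190
n = [-(-2) + √Δ] / (2·4) = (2 + 190) / 8 = 192 / 8 = 24
(The negative root is discarded since n must be a positive integer.)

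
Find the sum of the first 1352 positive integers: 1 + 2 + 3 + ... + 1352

Formula: ∑k = n(n+1)/2
= 1352×1353/2
= 1829256/2
= 914628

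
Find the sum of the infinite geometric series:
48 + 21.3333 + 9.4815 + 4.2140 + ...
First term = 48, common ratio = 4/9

For |r| < 1, S = a / (1 - r)
S = 48 / (1 - (4/9))
S = 48 / (5/9)
S = 432/5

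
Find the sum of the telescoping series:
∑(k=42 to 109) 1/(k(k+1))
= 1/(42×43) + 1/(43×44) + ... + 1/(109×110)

Partial fractions: 1/(k(k+1)) = 1/k - 1/(k+1)
The series telescopes:
= (1/42 - 1/43) + (1/43 - 1/44) + ... + (1/109 - 1/110)
= 1/42 - 1/110
= 17/1155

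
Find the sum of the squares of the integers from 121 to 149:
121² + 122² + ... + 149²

Use ∑_{k=1}^{n} k² = n(n+1)(2n+1)/6, then subtract the first 120 terms.
∑_{k=1}^{149} k² = 149×150×299/6 = 1113775
∑_{k=1}^{120} k² = 120×121×241/6 = 583220
∑_{k=121}^{149} k² = 1113775 - 583220 = 530555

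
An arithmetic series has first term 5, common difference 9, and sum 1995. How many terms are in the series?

Using S = n/2 × [2a + (n-1)d]
1995 = n/2 × [2(5) + (n-1)(9)]
1995 = n/2 × [10 + 9n - 9]
3990 = n × [1 + 9n]
9n² + (1)n - 3990 = 0
Discriminant: Δ = (1)² - 4(9)(-3990) = 1 + 143640 = 143641
√Δ = 379
n = [-(1) + √Δ] / (2·9) = (-1 + 379) / 18 = 378 / 18 = 21
(The negative root is discarded since n must be a positive integer.)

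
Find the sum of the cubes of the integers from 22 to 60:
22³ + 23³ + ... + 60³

Use ∑_{k=1}^{n} k³ = [n(n+1)/2]², then subtract the first 21 terms.
∑_{k=1}^{60} k³ = [60×61/2]² = 1830² = 3348900
∑_{k=1}^{21} k³ = [21×22/2]² = 231² = 53361
∑_{k=22}^{60} k³ = 3348900 - 53361 = 3295539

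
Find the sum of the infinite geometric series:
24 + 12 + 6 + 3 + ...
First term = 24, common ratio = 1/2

For |r| < 1, S = a / (1 - r)
S = 24 / (1 - (1/2))
S = 24 / (1/2)
S = 48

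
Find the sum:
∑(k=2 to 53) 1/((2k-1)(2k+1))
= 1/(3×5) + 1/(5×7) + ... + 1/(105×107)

Partial fractions: 1/((2k-1)(2k+1)) = (1/2)[1/(2k-1) - 1/(2k+1)]
The series telescopes:
= (1/2)[1/3 - 1/107]
= 52/321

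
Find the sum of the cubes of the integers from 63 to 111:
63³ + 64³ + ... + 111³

Use ∑_{k=1}^{n} k³ = [n(n+1)/2]², then subtract the first 62 terms.
∑_{k=1}^{111} k³ = [111×112/2]² = 6216² = 38638656
∑_{k=1}^{62} k³ = [62×63/2]² = 1953² = 3814209
∑_{k=63}^{111} k³ = 38638656 - 3814209 = 34824447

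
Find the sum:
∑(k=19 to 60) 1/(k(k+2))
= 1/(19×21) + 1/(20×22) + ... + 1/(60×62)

Partial fractions: 1/(k(k+2)) = (1/2)[1/k - 1/(k+2)]
Telescoping leaves the first two and last two terms:
= (1/2)[1/19 + 1/20 - 1/61 - 1/62]
= 50379/1437160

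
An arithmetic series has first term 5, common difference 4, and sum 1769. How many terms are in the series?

Using S = n/2 × [2a + (n-1)d]
1769 = n/2 × [2(5) + (n-1)(4)]
1769 = n/2 × [10 + 4n - 4]
3538 = n × [6 + 4n]
4n² + (6)n - 3538 = 0
Discriminant: Δ = (6)² - 4(4)(-3538) = 36 + 56608 = 56644
√Δ = 238
n = [-(6) + √Δ] / (2·4) = (-6 + 238) / 8 = 232 / 8 = 29
(The negative root is discarded since n must be a positive integer.)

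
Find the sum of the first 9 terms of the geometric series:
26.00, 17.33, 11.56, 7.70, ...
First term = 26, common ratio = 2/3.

Sₙ = a(1 - rⁿ) / (1 - r)
S_9 = 26(1 - (2/3)^9) / (1 - (2/3))
S_9 = 26(1 - (512/19683)) / (1/3)
S_9 = 498446/6561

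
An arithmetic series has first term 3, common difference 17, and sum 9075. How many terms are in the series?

Using S = n/2 × [2a + (n-1)d]
9075 = n/2 × [2(3) + (n-1)(17)]
9075 = n/2 × [6 + 17n - 17]
18150 = n × [-11 + 17n]
17n² + (-11)n - 18150 = 0
Discriminant: Δ = (-11)² - 4(17)(-18150) = 121 + 1234200 = 1234321
√Δ = 1111
n = [-(-11) + √Δ] / (2·17) = (11 + 1111) / 34 = 1122 / 34 = 33
(The negative root is discarded since n must be a positive integer.)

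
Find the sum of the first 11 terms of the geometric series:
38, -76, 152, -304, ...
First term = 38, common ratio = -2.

Sₙ = a(1 - rⁿ) / (1 - r)
S_11 = 38(1 - (-2)^11) / (1 - (-2))
S_11 = 38(1 - (-2048)) / (3)
S_11 = 25954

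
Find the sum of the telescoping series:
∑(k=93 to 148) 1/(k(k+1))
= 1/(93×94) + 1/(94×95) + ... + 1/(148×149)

Partial fractions: 1/(k(k+1)) = 1/k - 1/(k+1)
The series telescopes:
= (1/93 - 1/94) + (1/94 - 1/95) + ... + (1/148 - 1/149)
= 1/93 - 1/149
= 56/13857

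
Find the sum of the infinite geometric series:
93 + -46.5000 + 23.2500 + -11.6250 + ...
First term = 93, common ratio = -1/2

For |r| < 1, S = a / (1 - r)
S = 93 / (1 - (-1/2))
S = 93 / (3/2)
S = 62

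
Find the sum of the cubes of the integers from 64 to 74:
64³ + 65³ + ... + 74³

Use ∑_{k=1}^{n} k³ = [n(n+1)/2]², then subtract the first 63 terms.
∑_{k=1}^{74} k³ = [74×75/2]² = 2775² = 7700625
∑_{k=1}^{63} k³ = [63×64/2]² = 2016² = 4064256
∑_{k=64}^{74} k³ = 7700625 - 4064256 = 3636369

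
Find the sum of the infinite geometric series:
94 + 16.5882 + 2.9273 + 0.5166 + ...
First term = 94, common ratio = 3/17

For |r| < 1, S = a / (1 - r)
S = 94 / (1 - (3/17))
S = 94 / (14/17)
S = 799/7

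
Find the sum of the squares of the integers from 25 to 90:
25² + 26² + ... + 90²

Use ∑_{k=1}^{n} k² = n(n+1)(2n+1)/6, then subtract the first 24 terms.
∑_{k=1}^{90} k² = 90×91×181/6 = 247065
∑_{k=1}^{24} k² = 24×25×49/6 = 4900
∑_{k=25}^{90} k² = 247065 - 4900 = 242165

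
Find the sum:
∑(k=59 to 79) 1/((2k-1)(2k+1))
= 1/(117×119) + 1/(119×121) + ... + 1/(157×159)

Partial fractions: 1/((2k-1)(2k+1)) = (1/2)[1/(2k-1) - 1/(2k+1)]
The series telescopes:
= (1/2)[1/117 - 1/159]
= 7/6201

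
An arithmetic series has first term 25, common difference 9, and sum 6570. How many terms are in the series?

Using S = n/2 × [2a + (n-1)d]
6570 = n/2 × [2(25) + (n-1)(9)]
6570 = n/2 × [50 + 9n - 9]
13140 = n × [41 + 9n]
9n² + (41)n - 13140 = 0
Discriminant: Δ = (41)² - 4(9)(-13140) = 1681 + 473040 = 474721
√Δ = 689
n = [-(41) + √Δ] / (2·9) = (-41 + 689) / 18 = 648 / 18 = 36
(The negative root is discarded since n must be a positive integer.)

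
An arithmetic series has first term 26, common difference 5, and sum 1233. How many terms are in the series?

Using S = n/2 × [2a + (n-1)d]
1233 = n/2 × [2(26) + (n-1)(5)]
1233 = n/2 × [52 + 5n - 5]
2466 = n × [47 + 5n]
5n² + (47)n - 2466 = 0
Discriminant: Δ = (47)² - 4(5)(-2466) = 2209 + 49320 = 51529
√Δ = 227
n = [-(47) + √Δ] / (2·5) = (-47 + 227) / 10 = 180 / 10 = 18
(The negative root is discarded since n must be a positive integer.)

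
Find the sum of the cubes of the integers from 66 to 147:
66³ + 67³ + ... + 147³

Use ∑_{k=1}^{n} k³ = [n(n+1)/2]², then subtract the first 65 terms.
∑_{k=1}^{147} k³ = [147×148/2]² = 10878² = 118330884
∑_{k=1}^{65} k³ = [65×66/2]² = 2145² = 4601025
∑_{k=66}^{147} k³ = 118330884 - 4601025 = 113729859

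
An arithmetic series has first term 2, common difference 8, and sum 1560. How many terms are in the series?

Using S = n/2 × [2a + (n-1)d]
1560 = n/2 × [2(2) + (n-1)(8)]
1560 = n/2 × [4 + 8n - 8]
3120 = n × [-4 + 8n]
8n² + (-4)n - 3120 = 0
Discriminant: Δ = (-4)² - 4(8)(-3120) = 16 + 99840 = 99856
√Δ = 316
n = [-(-4) + √Δ] / (2·8) = (4 + 316) / 16 = 320 / 16 = 20
(The negative root is discarded since n must be a positive integer.)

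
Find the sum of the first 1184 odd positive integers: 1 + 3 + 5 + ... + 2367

Sum of first n odd numbers = n²
= 1184²
= 1401856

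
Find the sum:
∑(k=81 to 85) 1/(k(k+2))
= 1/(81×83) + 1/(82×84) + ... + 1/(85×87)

Partial fractions: 1/(k(k+2)) = (1/2)[1/k - 1/(k+2)]
Telescoping leaves the first two and last two terms:
= (1/2)[1/81 + 1/82 - 1/86 - 1/87]
= 5875/8282574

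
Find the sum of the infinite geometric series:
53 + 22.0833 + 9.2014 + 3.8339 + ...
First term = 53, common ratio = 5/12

For |r| < 1, S = a / (1 - r)
S = 53 / (1 - (5/12))
S = 53 / (7/12)
S = 636/7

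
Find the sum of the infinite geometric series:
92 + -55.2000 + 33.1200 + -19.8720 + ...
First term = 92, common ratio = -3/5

For |r| < 1, S = a / (1 - r)
S = 92 / (1 - (-3/5))
S = 92 / (8/5)
S = 115/2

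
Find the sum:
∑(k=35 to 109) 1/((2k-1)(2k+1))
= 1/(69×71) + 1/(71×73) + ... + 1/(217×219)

Partial fractions: 1/((2k-1)(2k+1)) = (1/2)[1/(2k-1) - 1/(2k+1)]
The series telescopes:
= (1/2)[1/69 - 1/219]
= 25/5037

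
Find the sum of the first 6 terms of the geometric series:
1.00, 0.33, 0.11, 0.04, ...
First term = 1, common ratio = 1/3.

Sₙ = a(1 - rⁿ) / (1 - r)
S_6 = 1(1 - (1/3)^6) / (1 - (1/3))
S_6 = 1(1 - (1/729)) / (2/3)
S_6 = 364/243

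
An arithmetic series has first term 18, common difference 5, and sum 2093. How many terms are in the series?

Using S = n/2 × [2a + (n-1)d]
2093 = n/2 × [2(18) + (n-1)(5)]
2093 = n/2 × [36 + 5n - 5]
4186 = n × [31 + 5n]
5n² + (31)n - 4186 = 0
Discriminant: Δ = (31)² - 4(5)(-4186) = 961 + 83720 = 84681
√Δ = 291
n = [-(31) + √Δ] / (2·5) = (-31 + 291) / 10 = 260 / 10 = 26
(The negative root is discarded since n must be a positive integer.)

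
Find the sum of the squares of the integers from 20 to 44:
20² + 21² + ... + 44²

Use ∑_{k=1}^{n} k² = n(n+1)(2n+1)/6, then subtract the first 19 terms.
∑_{k=1}^{44} k² = 44×45×89/6 = 29370
∑_{k=1}^{19} k² = 19×20×39/6 = 2470
∑_{k=20}^{44} k² = 29370 - 2470 = 26900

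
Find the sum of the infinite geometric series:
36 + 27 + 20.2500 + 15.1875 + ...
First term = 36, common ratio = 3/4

For |r| < 1, S = a / (1 - r)
S = 36 / (1 - (3/4))
S = 36 / (1/4)
S = 144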